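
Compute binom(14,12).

C(14,12) = C(14,2) by symmetry.
C(14,2) = (14·13) / 2! = 182 / 2 = 91.

91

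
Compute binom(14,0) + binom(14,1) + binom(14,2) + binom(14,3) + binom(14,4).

1471

1 + 14 + 91 + 364 + 1001 = 1471.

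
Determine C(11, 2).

55

C(11,2) = (11·10) / 2! = 110 / 2 = 55.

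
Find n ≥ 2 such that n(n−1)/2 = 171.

n(n−1)/2 = 171 ⇒ n(n−1) = 342. Since 19·18 = 342, n = 19.

19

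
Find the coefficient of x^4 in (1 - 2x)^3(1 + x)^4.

Coefficient of x^4 = Σ_{j} C(3,j)·(-2)^j·C(4,4-j)·1^(4-j) for j from 0 to 3.
= 1 + (-24) + 72 + (-32) = 17.

17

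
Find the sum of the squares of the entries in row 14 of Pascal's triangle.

Σ C(14,j)² is the coefficient of x^14 in (1+x)^14(1+x)^14 = (1+x)^28, i.e. C(28,14) = 40116600.

40116600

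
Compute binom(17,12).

6188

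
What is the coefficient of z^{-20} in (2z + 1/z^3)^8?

16

General term: C(8,j)·(2z)^j·(1/z^3)^(8-j), with z-exponent 1j − 3(8−j) = 4j − 24.
Set 4j − 24 = -20: j = 1.
C(8,1) = 8; 2^1 = 2; 1^7 = 1.
Coefficient = 8 · 2 · 1 = 16.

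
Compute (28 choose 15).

37442160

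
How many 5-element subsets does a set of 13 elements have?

C(13,5) = (13·12·11·10·9) / 5! = 154440 / 120 = 1287.

1287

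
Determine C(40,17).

88732378800

C(40,17) = (40·39·38·37·36·35·34·33·32·31·30·29·28·27·26·25·24) / 17! = 31560991604212034764800000 / 355687428096000 = 88732378800.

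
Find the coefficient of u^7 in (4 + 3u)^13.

The general term is C(13,j)·(4)^j·(3u)^(13-j); the u^7 term has j = 6.
C(13,6) = 1716.
Coefficient = C(13,6) · 4^6 · 3^7 = 1716 · 4096 · 2187 = 15371845632.

15371845632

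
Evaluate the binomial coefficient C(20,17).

1140

C(20,17) = C(20,3) by symmetry.
C(20,3) = (20·19·18) / 3! = 6840 / 6 = 1140.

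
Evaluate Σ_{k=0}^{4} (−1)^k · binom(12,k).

330

The partial alternating sum Σ_{k=0}^{4} (−1)^k C(12,k) = (−1)^4 C(11,4) = 330.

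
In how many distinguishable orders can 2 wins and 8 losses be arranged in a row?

45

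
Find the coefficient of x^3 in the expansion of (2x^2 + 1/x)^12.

25344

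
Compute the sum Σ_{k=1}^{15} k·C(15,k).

245760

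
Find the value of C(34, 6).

C(34,6) = (34·33·32·31·30·29) / 6! = 968330880 / 720 = 1344904.

1344904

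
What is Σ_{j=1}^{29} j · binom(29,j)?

7784628224

Differentiating (1+x)^29 and setting x=1: Σ j·C(29,j) = 29·2^28 = 7784628224.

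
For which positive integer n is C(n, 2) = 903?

43

n(n−1)/2 = 903 ⇒ n(n−1) = 1806. Since 43·42 = 1806, n = 43.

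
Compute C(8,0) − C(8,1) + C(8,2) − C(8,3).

-35

The partial alternating sum Σ_{k=0}^{3} (−1)^k C(8,k) = (−1)^3 C(7,3) = -35.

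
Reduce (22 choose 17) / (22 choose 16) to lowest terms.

C(n,k+1)/C(n,k) = (n−k)/(k+1) = (22−16)/(16+1) = 6/17.

6/17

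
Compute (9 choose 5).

C(9,5) = C(9,4) by symmetry.
C(9,4) = (9·8·7·6) / 4! = 3024 / 24 = 126.

126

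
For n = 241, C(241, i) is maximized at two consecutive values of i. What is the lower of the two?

120

For odd n = 241, C(241,i) peaks at i = (n−1)/2 and (n+1)/2; the lower is 120.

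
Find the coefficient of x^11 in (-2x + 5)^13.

The general term is C(13,j)·(-2x)^j·(5)^(13-j); the x^11 term has j = 11.
C(13,11) = 78.
Coefficient = C(13,11) · (-2)^11 · 5^2 = 78 · (-2048) · 25 = -3993600.

-3993600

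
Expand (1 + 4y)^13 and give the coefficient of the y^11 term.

327155712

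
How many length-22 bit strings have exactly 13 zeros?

497420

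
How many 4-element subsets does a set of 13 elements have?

715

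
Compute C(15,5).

3003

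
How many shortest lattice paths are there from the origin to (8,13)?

203490

Each path is a sequence of 21 steps with 8 rights: C(21,8) = 203490.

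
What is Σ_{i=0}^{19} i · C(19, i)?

4980736

Since i·C(19,i) = 19·C(18,i−1), the sum is 19·2^18 = 19·262144 = 4980736.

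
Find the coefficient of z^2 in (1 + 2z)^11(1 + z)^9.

454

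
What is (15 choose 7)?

6435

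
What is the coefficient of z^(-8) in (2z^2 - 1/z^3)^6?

60

General term: C(6,j)·(2z^2)^j·(-1/z^3)^(6-j), with z-exponent 2j − 3(6−j) = 5j − 18.
Set 5j − 18 = -8: j = 2.
C(6,2) = 15; 2^2 = 4; (-1)^4 = 1.
Coefficient = 15 · 4 · 1 = 60.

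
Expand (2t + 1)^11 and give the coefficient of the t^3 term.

The general term is C(11,j)·(2t)^j·(1)^(11-j); the t^3 term has j = 3.
C(11,3) = 165.
Coefficient = C(11,3) · 2^3 = 165 · 8 = 1320.

1320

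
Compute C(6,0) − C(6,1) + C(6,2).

10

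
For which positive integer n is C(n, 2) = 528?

n(n−1)/2 = 528 ⇒ n(n−1) = 1056. Since 33·32 = 1056, n = 33.

33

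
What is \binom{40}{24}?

62852101650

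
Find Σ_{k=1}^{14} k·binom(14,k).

114688

Differentiating (1+x)^14 and setting x=1: Σ k·C(14,k) = 14·2^13 = 114688.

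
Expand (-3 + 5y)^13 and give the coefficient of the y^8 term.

The general term is C(13,j)·(-3)^j·(5y)^(13-j); the y^8 term has j = 5.
C(13,5) = 1287.
Coefficient = C(13,5) · (-3)^5 · 5^8 = 1287 · (-243) · 390625 = -122164453125.

-122164453125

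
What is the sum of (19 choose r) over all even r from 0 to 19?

262144

Even-r terms of row 19 sum to 2^18 = 262144.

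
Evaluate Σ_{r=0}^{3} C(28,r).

3683

1 + 28 + 378 + 3276 = 3683.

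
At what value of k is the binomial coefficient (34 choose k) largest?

C(34,k) is maximized at k = 34/2 = 17.

17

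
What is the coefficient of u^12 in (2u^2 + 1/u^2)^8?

1024

General term: C(8,j)·(2u^2)^j·(1/u^2)^(8-j), with u-exponent 2j − 2(8−j) = 4j − 16.
Set 4j − 16 = 12: j = 7.
C(8,7) = 8; 2^7 = 128; 1^1 = 1.
Coefficient = 8 · 128 · 1 = 1024.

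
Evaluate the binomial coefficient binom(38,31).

12620256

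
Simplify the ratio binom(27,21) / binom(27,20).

1/3

C(n,k+1)/C(n,k) = (n−k)/(k+1) = (27−20)/(20+1) = 7/21 = 1/3.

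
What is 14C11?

364

C(14,11) = C(14,3) by symmetry.
C(14,3) = (14·13·12) / 3! = 2184 / 6 = 364.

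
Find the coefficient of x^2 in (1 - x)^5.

The general term is C(5,j)·(1)^j·(-x)^(5-j); the x^2 term has j = 3.
C(5,3) = 10.
Coefficient = C(5,3) = 10.

10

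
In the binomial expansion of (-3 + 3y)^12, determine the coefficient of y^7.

-420901272

The general term is C(12,j)·(-3)^j·(3y)^(12-j); the y^7 term has j = 5.
C(12,5) = 792.
Coefficient = C(12,5) · (-3)^5 · 3^7 = 792 · (-243) · 2187 = -420901272.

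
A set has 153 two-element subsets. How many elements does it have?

18

n(n−1)/2 = 153 ⇒ n(n−1) = 306. Since 18·17 = 306, n = 18.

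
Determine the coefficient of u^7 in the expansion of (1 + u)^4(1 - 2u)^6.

-96

Coefficient of u^7 = Σ_{j} C(4,j)·1^j·C(6,7-j)·(-2)^(7-j) for j from 1 to 4.
= 256 + (-1152) + 960 + (-160) = -96.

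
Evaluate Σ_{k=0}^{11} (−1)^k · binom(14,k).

The partial alternating sum Σ_{k=0}^{11} (−1)^k C(14,k) = (−1)^11 C(13,11) = -78.

-78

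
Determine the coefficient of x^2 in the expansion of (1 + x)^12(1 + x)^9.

Coefficient of x^2 = Σ_{j} C(12,j)·C(9,2-j) for j from 0 to 2.
= 36 + 108 + 66 = 210.

210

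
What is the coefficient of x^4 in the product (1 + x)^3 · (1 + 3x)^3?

171

Coefficient of x^4 = Σ_{j} C(3,j)·1^j·C(3,4-j)·3^(4-j) for j from 1 to 3.
= 81 + 81 + 9 = 171.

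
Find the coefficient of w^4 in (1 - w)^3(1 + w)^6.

Coefficient of w^4 = Σ_{j} C(3,j)·(-1)^j·C(6,4-j)·1^(4-j) for j from 0 to 3.
= 15 + (-60) + 45 + (-6) = -6.

-6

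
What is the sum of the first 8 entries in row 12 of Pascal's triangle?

3302

1 + 12 + 66 + 220 + 495 + 792 + 924 + 792 = 3302.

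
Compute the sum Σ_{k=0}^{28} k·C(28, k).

Since k·C(28,k) = 28·C(27,k−1), the sum is 28·2^27 = 28·134217728 = 3758096384.

3758096384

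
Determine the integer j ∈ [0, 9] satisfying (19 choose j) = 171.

2

C(19,j) increases on 0 ≤ j ≤ 9. C(19,1) = 19 and C(19,2) = 171, so j = 2.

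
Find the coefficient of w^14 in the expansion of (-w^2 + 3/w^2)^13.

7722

General term: C(13,j)·(-w^2)^j·(3/w^2)^(13-j), with w-exponent 2j − 2(13−j) = 4j − 26.
Set 4j − 26 = 14: j = 10.
C(13,10) = 286; (-1)^10 = 1; 3^3 = 27.
Coefficient = 286 · 1 · 27 = 7722.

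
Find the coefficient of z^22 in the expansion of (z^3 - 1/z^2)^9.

-9

General term: C(9,j)·(z^3)^j·(-1/z^2)^(9-j), with z-exponent 3j − 2(9−j) = 5j − 18.
Set 5j − 18 = 22: j = 8.
C(9,8) = 9; 1^8 = 1; (-1)^1 = -1.
Coefficient = 9 · 1 · (-1) = -9.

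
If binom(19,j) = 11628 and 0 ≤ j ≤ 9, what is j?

C(19,j) increases on 0 ≤ j ≤ 9. C(19,4) = 3876 and C(19,5) = 11628, so j = 5.

5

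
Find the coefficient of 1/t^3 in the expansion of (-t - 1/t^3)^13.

-715

General term: C(13,j)·(-t)^j·(-1/t^3)^(13-j), with t-exponent 1j − 3(13−j) = 4j − 39.
Set 4j − 39 = -3: j = 9.
C(13,9) = 715; (-1)^9 = -1; (-1)^4 = 1.
Coefficient = 715 · (-1) · 1 = -715.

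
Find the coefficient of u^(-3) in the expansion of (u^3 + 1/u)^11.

General term: C(11,j)·(u^3)^j·(1/u)^(11-j), with u-exponent 3j − 1(11−j) = 4j − 11.
Set 4j − 11 = -3: j = 2.
C(11,2) = 55; 1^2 = 1; 1^9 = 1.
Coefficient = 55 · 1 · 1 = 55.

55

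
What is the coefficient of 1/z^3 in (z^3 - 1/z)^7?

7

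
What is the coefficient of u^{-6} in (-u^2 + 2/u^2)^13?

General term: C(13,j)·(-u^2)^j·(2/u^2)^(13-j), with u-exponent 2j − 2(13−j) = 4j − 26.
Set 4j − 26 = -6: j = 5.
C(13,5) = 1287; (-1)^5 = -1; 2^8 = 256.
Coefficient = 1287 · (-1) · 256 = -329472.

-329472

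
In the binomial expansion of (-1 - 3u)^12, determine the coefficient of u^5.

The general term is C(12,j)·(-1)^j·(-3u)^(12-j); the u^5 term has j = 7.
C(12,7) = 792.
Coefficient = C(12,7) · (-1)^7 · (-3)^5 = 792 · (-1) · (-243) = 192456.

192456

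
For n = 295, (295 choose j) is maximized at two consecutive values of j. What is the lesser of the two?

For odd n = 295, C(295,j) peaks at j = (n−1)/2 and (n+1)/2; the lesser is 147.

147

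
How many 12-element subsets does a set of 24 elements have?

C(24,12) = (24·23·22·21·20·19·18·17·16·15·14·13) / 12! = 1295295050649600 / 479001600 = 2704156.

2704156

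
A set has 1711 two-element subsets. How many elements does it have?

n(n−1)/2 = 1711 ⇒ n(n−1) = 3422. Since 59·58 = 3422, n = 59.

59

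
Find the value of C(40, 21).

131282408400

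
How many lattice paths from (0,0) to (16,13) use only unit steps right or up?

67863915

Each path is a sequence of 29 steps with 16 rights: C(29,16) = 67863915.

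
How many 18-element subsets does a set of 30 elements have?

86493225

C(30,18) = C(30,12) by symmetry.
C(30,12) = (30·29·28·27·26·25·24·23·22·21·20·19) / 12! = 41430393164160000 / 479001600 = 86493225.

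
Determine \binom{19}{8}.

75582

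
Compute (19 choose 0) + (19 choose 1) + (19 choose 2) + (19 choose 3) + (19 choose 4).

1 + 19 + 171 + 969 + 3876 = 5036.

5036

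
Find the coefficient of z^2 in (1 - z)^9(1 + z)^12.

-6

Coefficient of z^2 = Σ_{j} C(9,j)·(-1)^j·C(12,2-j)·1^(2-j) for j from 0 to 2.
= 66 + (-108) + 36 = -6.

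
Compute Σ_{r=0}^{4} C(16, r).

1 + 16 + 120 + 560 + 1820 = 2517.

2517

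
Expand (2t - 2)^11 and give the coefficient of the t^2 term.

-112640

The general term is C(11,j)·(2t)^j·(-2)^(11-j); the t^2 term has j = 2.
C(11,2) = 55.
Coefficient = C(11,2) · 2^2 · (-2)^9 = 55 · 4 · (-512) = -112640.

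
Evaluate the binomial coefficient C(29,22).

1560780

C(29,22) = C(29,7) by symmetry.
C(29,7) = (29·28·27·26·25·24·23) / 7! = 7866331200 / 5040 = 1560780.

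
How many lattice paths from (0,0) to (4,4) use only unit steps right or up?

Each path is a sequence of 8 steps with 4 rights: C(8,4) = 70.

70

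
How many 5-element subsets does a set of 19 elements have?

11628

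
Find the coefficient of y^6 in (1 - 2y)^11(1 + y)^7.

Coefficient of y^6 = Σ_{j} C(11,j)·(-2)^j·C(7,6-j)·1^(6-j) for j from 0 to 6.
= 7 + (-462) + 7700 + (-46200) + 110880 + (-103488) + 29568 = -1995.

-1995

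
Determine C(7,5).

C(7,5) = C(7,2) by symmetry.
C(7,2) = (7·6) / 2! = 42 / 2 = 21.

21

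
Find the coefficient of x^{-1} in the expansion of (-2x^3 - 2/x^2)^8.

General term: C(8,j)·(-2x^3)^j·(-2/x^2)^(8-j), with x-exponent 3j − 2(8−j) = 5j − 16.
Set 5j − 16 = -1: j = 3.
C(8,3) = 56; (-2)^3 = -8; (-2)^5 = -32.
Coefficient = 56 · (-8) · (-32) = 14336.

14336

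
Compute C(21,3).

1330

C(21,3) = (21·20·19) / 3! = 7980 / 6 = 1330.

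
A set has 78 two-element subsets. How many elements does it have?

13

n(n−1)/2 = 78 ⇒ n(n−1) = 156. Since 13·12 = 156, n = 13.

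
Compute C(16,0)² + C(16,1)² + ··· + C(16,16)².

Σ C(16,r)² is the coefficient of x^16 in (1+x)^16(1+x)^16 = (1+x)^32, i.e. C(32,16) = 601080390.

601080390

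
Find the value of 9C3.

C(9,3) = (9·8·7) / 3! = 504 / 6 = 84.

84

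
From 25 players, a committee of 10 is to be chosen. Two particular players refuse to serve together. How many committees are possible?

All 10-subsets: C(25,10) = 3268760. Those containing both fixed elements: C(23,8) = 490314.
3268760 − 490314 = 2778446.

2778446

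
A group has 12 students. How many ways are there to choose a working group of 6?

This is C(12,6) = 924.

924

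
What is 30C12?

C(30,12) = (30·29·28·27·26·25·24·23·22·21·20·19) / 12! = 41430393164160000 / 479001600 = 86493225.

86493225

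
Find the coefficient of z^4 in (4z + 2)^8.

The general term is C(8,j)·(4z)^j·(2)^(8-j); the z^4 term has j = 4.
C(8,4) = 70.
Coefficient = C(8,4) · 4^4 · 2^4 = 70 · 256 · 16 = 286720.

286720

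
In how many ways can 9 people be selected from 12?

220

This is C(12,9) = 220.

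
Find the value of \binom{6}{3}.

C(6,3) = (6·5·4) / 3! = 120 / 6 = 20.

20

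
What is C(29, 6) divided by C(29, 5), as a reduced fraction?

4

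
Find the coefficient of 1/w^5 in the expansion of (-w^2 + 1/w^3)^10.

-252

General term: C(10,j)·(-w^2)^j·(1/w^3)^(10-j), with w-exponent 2j − 3(10−j) = 5j − 30.
Set 5j − 30 = -5: j = 5.
C(10,5) = 252; (-1)^5 = -1; 1^5 = 1.
Coefficient = 252 · (-1) · 1 = -252.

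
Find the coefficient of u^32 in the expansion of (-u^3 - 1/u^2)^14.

91

General term: C(14,j)·(-u^3)^j·(-1/u^2)^(14-j), with u-exponent 3j − 2(14−j) = 5j − 28.
Set 5j − 28 = 32: j = 12.
C(14,12) = 91; (-1)^12 = 1; (-1)^2 = 1.
Coefficient = 91 · 1 · 1 = 91.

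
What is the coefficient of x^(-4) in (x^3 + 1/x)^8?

8

General term: C(8,j)·(x^3)^j·(1/x)^(8-j), with x-exponent 3j − 1(8−j) = 4j − 8.
Set 4j − 8 = -4: j = 1.
C(8,1) = 8; 1^1 = 1; 1^7 = 1.
Coefficient = 8 · 1 · 1 = 8.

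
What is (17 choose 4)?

2380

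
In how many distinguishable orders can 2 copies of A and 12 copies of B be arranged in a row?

91

Choose positions for the A's: C(14,2) = 91.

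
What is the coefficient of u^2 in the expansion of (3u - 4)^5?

-5760

The general term is C(5,j)·(3u)^j·(-4)^(5-j); the u^2 term has j = 2.
C(5,2) = 10.
Coefficient = C(5,2) · 3^2 · (-4)^3 = 10 · 9 · (-64) = -5760.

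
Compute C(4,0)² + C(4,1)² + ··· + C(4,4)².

70

By Vandermonde's identity, Σ C(4,r)² = C(8,4) = 70.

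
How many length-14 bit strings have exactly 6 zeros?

3003

Choose the 6 positions: C(14,6) = 3003.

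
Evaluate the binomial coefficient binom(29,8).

4292145

C(29,8) = (29·28·27·26·25·24·23·22) / 8! = 173059286400 / 40320 = 4292145.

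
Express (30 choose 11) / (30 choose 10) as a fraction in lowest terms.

C(n,k+1)/C(n,k) = (n−k)/(k+1) = (30−10)/(10+1) = 20/11.

20/11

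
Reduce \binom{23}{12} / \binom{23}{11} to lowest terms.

C(n,k+1)/C(n,k) = (n−k)/(k+1) = (23−11)/(11+1) = 12/12 = 1.

1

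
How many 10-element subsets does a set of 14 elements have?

C(14,10) = C(14,4) by symmetry.
C(14,4) = (14·13·12·11) / 4! = 24024 / 24 = 1001.

1001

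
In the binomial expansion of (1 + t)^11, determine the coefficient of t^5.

462

The general term is C(11,j)·(1)^j·(t)^(11-j); the t^5 term has j = 6.
C(11,6) = 462.
Coefficient = C(11,6) = 462.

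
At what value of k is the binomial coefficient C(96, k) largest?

C(96,k) is maximized at k = 96/2 = 48.

48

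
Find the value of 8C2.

28

C(8,2) = (8·7) / 2! = 56 / 2 = 28.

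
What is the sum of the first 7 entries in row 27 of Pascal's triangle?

397594

1 + 27 + 351 + 2925 + 17550 + 80730 + 296010 = 397594.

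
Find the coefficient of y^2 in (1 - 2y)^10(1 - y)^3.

243

Coefficient of y^2 = Σ_{j} C(10,j)·(-2)^j·C(3,2-j)·(-1)^(2-j) for j from 0 to 2.
= 3 + 60 + 180 = 243.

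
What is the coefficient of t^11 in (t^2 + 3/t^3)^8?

General term: C(8,j)·(t^2)^j·(3/t^3)^(8-j), with t-exponent 2j − 3(8−j) = 5j − 24.
Set 5j − 24 = 11: j = 7.
C(8,7) = 8; 1^7 = 1; 3^1 = 3.
Coefficient = 8 · 1 · 3 = 24.

24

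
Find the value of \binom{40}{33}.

18643560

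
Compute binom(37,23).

C(37,23) = C(37,14) by symmetry.
C(37,14) = (37·36·35·34·33·32·31·30·29·28·27·26·25·24) / 14! = 532405391434076160000 / 87178291200 = 6107086800.

6107086800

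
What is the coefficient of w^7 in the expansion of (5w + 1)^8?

625000

The general term is C(8,j)·(5w)^j·(1)^(8-j); the w^7 term has j = 7.
C(8,7) = 8.
Coefficient = C(8,7) · 5^7 = 8 · 78125 = 625000.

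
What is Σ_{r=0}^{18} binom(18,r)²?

By Vandermonde's identity, Σ C(18,r)² = C(36,18) = 9075135300.

9075135300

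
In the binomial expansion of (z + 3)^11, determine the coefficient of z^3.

The general term is C(11,j)·(z)^j·(3)^(11-j); the z^3 term has j = 3.
C(11,3) = 165.
Coefficient = C(11,3) · 3^8 = 165 · 6561 = 1082565.

1082565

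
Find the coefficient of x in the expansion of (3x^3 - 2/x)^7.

-6048

General term: C(7,j)·(3x^3)^j·(-2/x)^(7-j), with x-exponent 3j − 1(7−j) = 4j − 7.
Set 4j − 7 = 1: j = 2.
C(7,2) = 21; 3^2 = 9; (-2)^5 = -32.
Coefficient = 21 · 9 · (-32) = -6048.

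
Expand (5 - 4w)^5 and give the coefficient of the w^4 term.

The general term is C(5,j)·(5)^j·(-4w)^(5-j); the w^4 term has j = 1.
C(5,1) = 5.
Coefficient = C(5,1) · 5^1 · (-4)^4 = 5 · 5 · 256 = 6400.

6400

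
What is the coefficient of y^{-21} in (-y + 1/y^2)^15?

-455

General term: C(15,j)·(-y)^j·(1/y^2)^(15-j), with y-exponent 1j − 2(15−j) = 3j − 30.
Set 3j − 30 = -21: j = 3.
C(15,3) = 455; (-1)^3 = -1; 1^12 = 1.
Coefficient = 455 · (-1) · 1 = -455.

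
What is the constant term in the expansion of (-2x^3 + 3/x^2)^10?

General term: C(10,j)·(-2x^3)^j·(3/x^2)^(10-j), with x-exponent 3j − 2(10−j) = 5j − 20.
Set 5j − 20 = 0: j = 4.
C(10,4) = 210; (-2)^4 = 16; 3^6 = 729.
Coefficient = 210 · 16 · 729 = 2449440.

2449440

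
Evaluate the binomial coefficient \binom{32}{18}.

471435600

C(32,18) = C(32,14) by symmetry.
C(32,14) = (32·31·30·29·28·27·26·25·24·23·22·21·20·19) / 14! = 41098950018846720000 / 87178291200 = 471435600.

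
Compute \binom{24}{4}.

C(24,4) = (24·23·22·21) / 4! = 255024 / 24 = 10626.

10626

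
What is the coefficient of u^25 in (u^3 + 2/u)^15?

96096

General term: C(15,j)·(u^3)^j·(2/u)^(15-j), with u-exponent 3j − 1(15−j) = 4j − 15.
Set 4j − 15 = 25: j = 10.
C(15,10) = 3003; 1^10 = 1; 2^5 = 32.
Coefficient = 3003 · 1 · 32 = 96096.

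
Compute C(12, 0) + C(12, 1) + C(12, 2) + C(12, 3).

299

1 + 12 + 66 + 220 = 299.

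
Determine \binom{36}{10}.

C(36,10) = (36·35·34·33·32·31·30·29·28·27) / 10! = 922393263052800 / 3628800 = 254186856.

254186856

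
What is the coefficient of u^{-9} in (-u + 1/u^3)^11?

462

General term: C(11,j)·(-u)^j·(1/u^3)^(11-j), with u-exponent 1j − 3(11−j) = 4j − 33.
Set 4j − 33 = -9: j = 6.
C(11,6) = 462; (-1)^6 = 1; 1^5 = 1.
Coefficient = 462 · 1 · 1 = 462.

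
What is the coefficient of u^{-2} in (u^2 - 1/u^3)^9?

126

General term: C(9,j)·(u^2)^j·(-1/u^3)^(9-j), with u-exponent 2j − 3(9−j) = 5j − 27.
Set 5j − 27 = -2: j = 5.
C(9,5) = 126; 1^5 = 1; (-1)^4 = 1.
Coefficient = 126 · 1 · 1 = 126.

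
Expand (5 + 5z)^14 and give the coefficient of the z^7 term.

20947265625000

The general term is C(14,j)·(5)^j·(5z)^(14-j); the z^7 term has j = 7.
C(14,7) = 3432.
Coefficient = C(14,7) · 5^7 · 5^7 = 3432 · 78125 · 78125 = 20947265625000.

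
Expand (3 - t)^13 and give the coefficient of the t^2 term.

13817466

The general term is C(13,j)·(3)^j·(-t)^(13-j); the t^2 term has j = 11.
C(13,11) = 78.
Coefficient = C(13,11) · 3^11 = 78 · 177147 = 13817466.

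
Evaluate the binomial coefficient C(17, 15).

C(17,15) = C(17,2) by symmetry.
C(17,2) = (17·16) / 2! = 272 / 2 = 136.

136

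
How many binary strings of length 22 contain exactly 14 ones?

Choose the 14 positions: C(22,14) = 319770.

319770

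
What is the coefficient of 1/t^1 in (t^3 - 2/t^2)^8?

-1792

General term: C(8,j)·(t^3)^j·(-2/t^2)^(8-j), with t-exponent 3j − 2(8−j) = 5j − 16.
Set 5j − 16 = -1: j = 3.
C(8,3) = 56; 1^3 = 1; (-2)^5 = -32.
Coefficient = 56 · 1 · (-32) = -1792.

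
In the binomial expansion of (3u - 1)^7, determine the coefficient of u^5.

5103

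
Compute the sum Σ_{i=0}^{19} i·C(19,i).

4980736

Since i·C(19,i) = 19·C(18,i−1), the sum is 19·2^18 = 19·262144 = 4980736.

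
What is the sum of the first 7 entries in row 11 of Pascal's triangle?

1486

1 + 11 + 55 + 165 + 330 + 462 + 462 = 1486.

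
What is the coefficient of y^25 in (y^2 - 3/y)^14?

General term: C(14,j)·(y^2)^j·(-3/y)^(14-j), with y-exponent 2j − 1(14−j) = 3j − 14.
Set 3j − 14 = 25: j = 13.
C(14,13) = 14; 1^13 = 1; (-3)^1 = -3.
Coefficient = 14 · 1 · (-3) = -42.

-42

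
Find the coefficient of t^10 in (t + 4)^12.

The general term is C(12,j)·(t)^j·(4)^(12-j); the t^10 term has j = 10.
C(12,10) = 66.
Coefficient = C(12,10) · 4^2 = 66 · 16 = 1056.

1056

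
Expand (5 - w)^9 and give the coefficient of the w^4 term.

393750

The general term is C(9,j)·(5)^j·(-w)^(9-j); the w^4 term has j = 5.
C(9,5) = 126.
Coefficient = C(9,5) · 5^5 = 126 · 3125 = 393750.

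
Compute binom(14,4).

1001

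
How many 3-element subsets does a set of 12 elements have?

220

C(12,3) = (12·11·10) / 3! = 1320 / 6 = 220.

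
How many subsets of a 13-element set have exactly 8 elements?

1287

Choose the 8 positions: C(13,8) = 1287.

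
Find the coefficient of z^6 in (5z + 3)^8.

3937500

The general term is C(8,j)·(5z)^j·(3)^(8-j); the z^6 term has j = 6.
C(8,6) = 28.
Coefficient = C(8,6) · 5^6 · 3^2 = 28 · 15625 · 9 = 3937500.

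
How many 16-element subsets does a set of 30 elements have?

145422675

C(30,16) = C(30,14) by symmetry.
C(30,14) = (30·29·28·27·26·25·24·23·22·21·20·19·18·17) / 14! = 12677700308232960000 / 87178291200 = 145422675.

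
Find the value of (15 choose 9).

5005

C(15,9) = C(15,6) by symmetry.
C(15,6) = (15·14·13·12·11·10) / 6! = 3603600 / 720 = 5005.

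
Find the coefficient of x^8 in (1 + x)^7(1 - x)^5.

-5

Coefficient of x^8 = Σ_{j} C(7,j)·1^j·C(5,8-j)·(-1)^(8-j) for j from 3 to 7.
= (-35) + 175 + (-210) + 70 + (-5) = -5.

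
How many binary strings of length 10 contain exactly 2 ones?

45

Choose the 2 positions: C(10,2) = 45.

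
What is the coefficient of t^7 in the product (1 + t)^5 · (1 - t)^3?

-2

Coefficient of t^7 = Σ_{j} C(5,j)·1^j·C(3,7-j)·(-1)^(7-j) for j from 4 to 5.
= (-5) + 3 = -2.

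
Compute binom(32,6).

906192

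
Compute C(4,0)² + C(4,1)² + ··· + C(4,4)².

Σ C(4,j)² is the coefficient of x^4 in (1+x)^4(1+x)^4 = (1+x)^8, i.e. C(8,4) = 70.

70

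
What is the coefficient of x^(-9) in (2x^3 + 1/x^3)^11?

General term: C(11,j)·(2x^3)^j·(1/x^3)^(11-j), with x-exponent 3j − 3(11−j) = 6j − 33.
Set 6j − 33 = -9: j = 4.
C(11,4) = 330; 2^4 = 16; 1^7 = 1.
Coefficient = 330 · 16 · 1 = 5280.

5280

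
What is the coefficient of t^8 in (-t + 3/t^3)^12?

General term: C(12,j)·(-t)^j·(3/t^3)^(12-j), with t-exponent 1j − 3(12−j) = 4j − 36.
Set 4j − 36 = 8: j = 11.
C(12,11) = 12; (-1)^11 = -1; 3^1 = 3.
Coefficient = 12 · (-1) · 3 = -36.

-36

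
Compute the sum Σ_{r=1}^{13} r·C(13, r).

Differentiating (1+x)^13 and setting x=1: Σ r·C(13,r) = 13·2^12 = 53248.

53248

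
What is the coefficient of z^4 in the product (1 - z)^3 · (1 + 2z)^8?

96

Coefficient of z^4 = Σ_{j} C(3,j)·(-1)^j·C(8,4-j)·2^(4-j) for j from 0 to 3.
= 1120 + (-1344) + 336 + (-16) = 96.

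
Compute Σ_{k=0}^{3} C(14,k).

470

1 + 14 + 91 + 364 = 470.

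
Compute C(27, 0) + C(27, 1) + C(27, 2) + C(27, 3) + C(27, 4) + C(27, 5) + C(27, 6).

397594

1 + 27 + 351 + 2925 + 17550 + 80730 + 296010 = 397594.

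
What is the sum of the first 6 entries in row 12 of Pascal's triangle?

1 + 12 + 66 + 220 + 495 + 792 = 1586.

1586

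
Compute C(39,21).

C(39,21) = C(39,18) by symmetry.
C(39,18) = (39·38·37·36·35·34·33·32·31·30·29·28·27·26·25·24·23·22) / 18! = 399246543793282239774720000 / 6402373705728000 = 62359143990.

62359143990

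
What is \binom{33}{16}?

1166803110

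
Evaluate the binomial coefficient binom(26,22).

14950

C(26,22) = C(26,4) by symmetry.
C(26,4) = (26·25·24·23) / 4! = 358800 / 24 = 14950.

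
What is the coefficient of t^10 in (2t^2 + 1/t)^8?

General term: C(8,j)·(2t^2)^j·(1/t)^(8-j), with t-exponent 2j − 1(8−j) = 3j − 8.
Set 3j − 8 = 10: j = 6.
C(8,6) = 28; 2^6 = 64; 1^2 = 1.
Coefficient = 28 · 64 · 1 = 1792.

1792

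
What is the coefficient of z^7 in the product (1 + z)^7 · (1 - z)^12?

Coefficient of z^7 = Σ_{j} C(7,j)·1^j·C(12,7-j)·(-1)^(7-j) for j from 0 to 7.
= (-792) + 6468 + (-16632) + 17325 + (-7700) + 1386 + (-84) + 1 = -28.

-28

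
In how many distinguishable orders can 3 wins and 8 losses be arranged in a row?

Choose positions for the wins: C(11,3) = 165.

165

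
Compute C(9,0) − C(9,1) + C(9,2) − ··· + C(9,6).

The partial alternating sum Σ_{k=0}^{6} (−1)^k C(9,k) = (−1)^6 C(8,6) = 28.

28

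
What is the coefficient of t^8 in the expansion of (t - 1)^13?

The general term is C(13,j)·(t)^j·(-1)^(13-j); the t^8 term has j = 8.
C(13,8) = 1287.
Coefficient = C(13,8) · (-1)^5 = 1287 · (-1) = -1287.

-1287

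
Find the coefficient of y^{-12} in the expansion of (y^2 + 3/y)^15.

General term: C(15,j)·(y^2)^j·(3/y)^(15-j), with y-exponent 2j − 1(15−j) = 3j − 15.
Set 3j − 15 = -12: j = 1.
C(15,1) = 15; 1^1 = 1; 3^14 = 4782969.
Coefficient = 15 · 1 · 4782969 = 71744535.

71744535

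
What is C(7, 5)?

21

C(7,5) = C(7,2) by symmetry.
C(7,2) = (7·6) / 2! = 42 / 2 = 21.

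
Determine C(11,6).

C(11,6) = C(11,5) by symmetry.
C(11,5) = (11·10·9·8·7) / 5! = 55440 / 120 = 462.

462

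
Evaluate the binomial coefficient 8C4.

70

C(8,4) = (8·7·6·5) / 4! = 1680 / 24 = 70.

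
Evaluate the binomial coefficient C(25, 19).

C(25,19) = C(25,6) by symmetry.
C(25,6) = (25·24·23·22·21·20) / 6! = 127512000 / 720 = 177100.

177100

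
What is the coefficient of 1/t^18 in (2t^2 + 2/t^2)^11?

22528

General term: C(11,j)·(2t^2)^j·(2/t^2)^(11-j), with t-exponent 2j − 2(11−j) = 4j − 22.
Set 4j − 22 = -18: j = 1.
C(11,1) = 11; 2^1 = 2; 2^10 = 1024.
Coefficient = 11 · 2 · 1024 = 22528.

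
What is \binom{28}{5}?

98280

C(28,5) = (28·27·26·25·24) / 5! = 11793600 / 120 = 98280.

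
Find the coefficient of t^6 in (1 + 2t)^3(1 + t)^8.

1652

Coefficient of t^6 = Σ_{j} C(3,j)·2^j·C(8,6-j)·1^(6-j) for j from 0 to 3.
= 28 + 336 + 840 + 448 = 1652.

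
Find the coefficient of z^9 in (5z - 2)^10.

The general term is C(10,j)·(5z)^j·(-2)^(10-j); the z^9 term has j = 9.
C(10,9) = 10.
Coefficient = C(10,9) · 5^9 · (-2)^1 = 10 · 1953125 · (-2) = -39062500.

-39062500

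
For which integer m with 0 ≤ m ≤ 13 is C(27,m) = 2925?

C(27,m) increases on 0 ≤ m ≤ 13. C(27,2) = 351 and C(27,3) = 2925, so m = 3.

3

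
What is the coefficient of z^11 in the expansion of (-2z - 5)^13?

-3993600

The general term is C(13,j)·(-2z)^j·(-5)^(13-j); the z^11 term has j = 11.
C(13,11) = 78.
Coefficient = C(13,11) · (-2)^11 · (-5)^2 = 78 · (-2048) · 25 = -3993600.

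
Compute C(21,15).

C(21,15) = C(21,6) by symmetry.
C(21,6) = (21·20·19·18·17·16) / 6! = 39070080 / 720 = 54264.

54264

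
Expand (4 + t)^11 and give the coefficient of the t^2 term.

14417920

The general term is C(11,j)·(4)^j·(t)^(11-j); the t^2 term has j = 9.
C(11,9) = 55.
Coefficient = C(11,9) · 4^9 = 55 · 262144 = 14417920.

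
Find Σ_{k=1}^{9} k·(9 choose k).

Since k·C(9,k) = 9·C(8,k−1), the sum is 9·2^8 = 9·256 = 2304.

2304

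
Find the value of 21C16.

C(21,16) = C(21,5) by symmetry.
C(21,5) = (21·20·19·18·17) / 5! = 2441880 / 120 = 20349.

20349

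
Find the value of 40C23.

88732378800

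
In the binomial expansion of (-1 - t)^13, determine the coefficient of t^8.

-1287

The general term is C(13,j)·(-1)^j·(-t)^(13-j); the t^8 term has j = 5.
C(13,5) = 1287.
Coefficient = C(13,5) · (-1)^5 = 1287 · (-1) = -1287.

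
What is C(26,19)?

C(26,19) = C(26,7) by symmetry.
C(26,7) = (26·25·24·23·22·21·20) / 7! = 3315312000 / 5040 = 657800.

657800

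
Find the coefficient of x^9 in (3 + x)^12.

5940

The general term is C(12,j)·(3)^j·(x)^(12-j); the x^9 term has j = 3.
C(12,3) = 220.
Coefficient = C(12,3) · 3^3 = 220 · 27 = 5940.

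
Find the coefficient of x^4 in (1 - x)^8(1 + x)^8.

Coefficient of x^4 = Σ_{j} C(8,j)·(-1)^j·C(8,4-j)·1^(4-j) for j from 0 to 4.
= 70 + (-448) + 784 + (-448) + 70 = 28.

28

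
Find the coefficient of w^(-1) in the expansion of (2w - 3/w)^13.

General term: C(13,j)·(2w)^j·(-3/w)^(13-j), with w-exponent 1j − 1(13−j) = 2j − 13.
Set 2j − 13 = -1: j = 6.
C(13,6) = 1716; 2^6 = 64; (-3)^7 = -2187.
Coefficient = 1716 · 64 · (-2187) = -240185088.

-240185088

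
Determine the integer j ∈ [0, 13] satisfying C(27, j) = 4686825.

C(27,j) increases on 0 ≤ j ≤ 13. C(27,8) = 2220075 and C(27,9) = 4686825, so j = 9.

9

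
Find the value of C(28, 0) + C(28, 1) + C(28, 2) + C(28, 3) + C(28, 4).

1 + 28 + 378 + 3276 + 20475 = 24158.

24158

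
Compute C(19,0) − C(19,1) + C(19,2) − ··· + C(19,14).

The partial alternating sum Σ_{k=0}^{14} (−1)^k C(19,k) = (−1)^14 C(18,14) = 3060.

3060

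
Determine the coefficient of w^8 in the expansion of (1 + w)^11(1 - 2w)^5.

-495

Coefficient of w^8 = Σ_{j} C(11,j)·1^j·C(5,8-j)·(-2)^(8-j) for j from 3 to 8.
= (-5280) + 26400 + (-36960) + 18480 + (-3300) + 165 = -495.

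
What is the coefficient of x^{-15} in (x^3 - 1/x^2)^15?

General term: C(15,j)·(x^3)^j·(-1/x^2)^(15-j), with x-exponent 3j − 2(15−j) = 5j − 30.
Set 5j − 30 = -15: j = 3.
C(15,3) = 455; 1^3 = 1; (-1)^12 = 1.
Coefficient = 455 · 1 · 1 = 455.

455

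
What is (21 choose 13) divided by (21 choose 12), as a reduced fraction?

9/13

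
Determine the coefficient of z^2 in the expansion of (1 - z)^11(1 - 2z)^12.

Coefficient of z^2 = Σ_{j} C(11,j)·(-1)^j·C(12,2-j)·(-2)^(2-j) for j from 0 to 2.
= 264 + 264 + 55 = 583.

583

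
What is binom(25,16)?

2042975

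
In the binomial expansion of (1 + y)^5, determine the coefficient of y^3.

The general term is C(5,j)·(1)^j·(y)^(5-j); the y^3 term has j = 2.
C(5,2) = 10.
Coefficient = C(5,2) = 10.

10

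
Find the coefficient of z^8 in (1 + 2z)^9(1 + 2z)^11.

32248320

(1 + 2z)^9(1 + 2z)^11 = (1 + 2z)^20, so the coefficient of z^8 is C(20,8)·2^8 = 125970·256 = 32248320.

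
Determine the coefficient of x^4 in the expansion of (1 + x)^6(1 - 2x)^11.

235

Coefficient of x^4 = Σ_{j} C(6,j)·1^j·C(11,4-j)·(-2)^(4-j) for j from 0 to 4.
= 5280 + (-7920) + 3300 + (-440) + 15 = 235.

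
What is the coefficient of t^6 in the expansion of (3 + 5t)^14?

The general term is C(14,j)·(3)^j·(5t)^(14-j); the t^6 term has j = 8.
C(14,8) = 3003.
Coefficient = C(14,8) · 3^8 · 5^6 = 3003 · 6561 · 15625 = 307854421875.

307854421875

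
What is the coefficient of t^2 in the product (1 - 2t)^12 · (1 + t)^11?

55

Coefficient of t^2 = Σ_{j} C(12,j)·(-2)^j·C(11,2-j)·1^(2-j) for j from 0 to 2.
= 55 + (-264) + 264 = 55.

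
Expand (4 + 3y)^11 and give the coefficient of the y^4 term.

437944320

The general term is C(11,j)·(4)^j·(3y)^(11-j); the y^4 term has j = 7.
C(11,7) = 330.
Coefficient = C(11,7) · 4^7 · 3^4 = 330 · 16384 · 81 = 437944320.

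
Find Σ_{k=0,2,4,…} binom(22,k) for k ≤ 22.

Half of (1+1)^22 + (1−1)^22 gives the even-index sum: 2^21 = 2097152.

2097152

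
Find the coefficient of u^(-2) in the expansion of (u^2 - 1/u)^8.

General term: C(8,j)·(u^2)^j·(-1/u)^(8-j), with u-exponent 2j − 1(8−j) = 3j − 8.
Set 3j − 8 = -2: j = 2.
C(8,2) = 28; 1^2 = 1; (-1)^6 = 1.
Coefficient = 28 · 1 · 1 = 28.

28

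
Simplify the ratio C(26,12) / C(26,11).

5/4

C(n,k+1)/C(n,k) = (n−k)/(k+1) = (26−11)/(11+1) = 15/12 = 5/4.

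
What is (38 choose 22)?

22239974430

C(38,22) = C(38,16) by symmetry.
C(38,16) = (38·37·36·35·34·33·32·31·30·29·28·27·26·25·24·23) / 16! = 465322312113382563840000 / 20922789888000 = 22239974430.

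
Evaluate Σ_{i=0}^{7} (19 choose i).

1 + 19 + 171 + 969 + 3876 + 11628 + 27132 + 50388 = 94184.

94184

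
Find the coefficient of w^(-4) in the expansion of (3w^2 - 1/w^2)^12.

General term: C(12,j)·(3w^2)^j·(-1/w^2)^(12-j), with w-exponent 2j − 2(12−j) = 4j − 24.
Set 4j − 24 = -4: j = 5.
C(12,5) = 792; 3^5 = 243; (-1)^7 = -1.
Coefficient = 792 · 243 · (-1) = -192456.

-192456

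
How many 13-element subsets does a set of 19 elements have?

27132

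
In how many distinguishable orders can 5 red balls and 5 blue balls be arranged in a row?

252

Choose positions for the red balls: C(10,5) = 252.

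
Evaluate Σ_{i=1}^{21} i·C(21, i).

Since i·C(21,i) = 21·C(20,i−1), the sum is 21·2^20 = 21·1048576 = 22020096.

22020096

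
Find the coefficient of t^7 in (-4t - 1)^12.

The general term is C(12,j)·(-4t)^j·(-1)^(12-j); the t^7 term has j = 7.
C(12,7) = 792.
Coefficient = C(12,7) · (-4)^7 · (-1)^5 = 792 · (-16384) · (-1) = 12976128.

12976128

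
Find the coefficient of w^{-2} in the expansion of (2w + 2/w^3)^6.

960

General term: C(6,j)·(2w)^j·(2/w^3)^(6-j), with w-exponent 1j − 3(6−j) = 4j − 18.
Set 4j − 18 = -2: j = 4.
C(6,4) = 15; 2^4 = 16; 2^2 = 4.
Coefficient = 15 · 16 · 4 = 960.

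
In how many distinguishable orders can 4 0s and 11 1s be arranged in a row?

Choose positions for the 0s: C(15,4) = 1365.

1365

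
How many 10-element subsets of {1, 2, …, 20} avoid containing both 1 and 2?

140998

All 10-subsets: C(20,10) = 184756. Those containing both fixed elements: C(18,8) = 43758.
184756 − 43758 = 140998.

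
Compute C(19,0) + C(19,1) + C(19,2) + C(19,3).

1160

1 + 19 + 171 + 969 = 1160.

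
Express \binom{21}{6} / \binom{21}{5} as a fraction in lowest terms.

8/3

C(n,k+1)/C(n,k) = (n−k)/(k+1) = (21−5)/(5+1) = 16/6 = 8/3.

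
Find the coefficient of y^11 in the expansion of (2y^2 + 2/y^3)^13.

General term: C(13,j)·(2y^2)^j·(2/y^3)^(13-j), with y-exponent 2j − 3(13−j) = 5j − 39.
Set 5j − 39 = 11: j = 10.
C(13,10) = 286; 2^10 = 1024; 2^3 = 8.
Coefficient = 286 · 1024 · 8 = 2342912.

2342912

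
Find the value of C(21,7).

116280

C(21,7) = (21·20·19·18·17·16·15) / 7! = 586051200 / 5040 = 116280.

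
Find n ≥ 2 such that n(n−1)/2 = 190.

n(n−1)/2 = 190 ⇒ n(n−1) = 380. Since 20·19 = 380, n = 20.

20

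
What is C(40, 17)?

C(40,17) = (40·39·38·37·36·35·34·33·32·31·30·29·28·27·26·25·24) / 17! = 31560991604212034764800000 / 355687428096000 = 88732378800.

88732378800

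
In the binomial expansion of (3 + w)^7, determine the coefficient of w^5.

The general term is C(7,j)·(3)^j·(w)^(7-j); the w^5 term has j = 2.
C(7,2) = 21.
Coefficient = C(7,2) · 3^2 = 21 · 9 = 189.

189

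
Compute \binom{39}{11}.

1676056044

C(39,11) = (39·38·37·36·35·34·33·32·31·30·29) / 11! = 66902793897139200 / 39916800 = 1676056044.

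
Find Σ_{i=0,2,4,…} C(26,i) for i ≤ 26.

Half of (1+1)^26 + (1−1)^26 gives the even-index sum: 2^25 = 33554432.

33554432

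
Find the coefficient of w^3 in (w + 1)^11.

165

The general term is C(11,j)·(w)^j·(1)^(11-j); the w^3 term has j = 3.
C(11,3) = 165.
Coefficient = C(11,3) = 165.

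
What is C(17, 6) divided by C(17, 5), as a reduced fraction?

C(n,k+1)/C(n,k) = (n−k)/(k+1) = (17−5)/(5+1) = 12/6 = 2.

2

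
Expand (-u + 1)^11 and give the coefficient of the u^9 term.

The general term is C(11,j)·(-u)^j·(1)^(11-j); the u^9 term has j = 9.
C(11,9) = 55.
Coefficient = C(11,9) · (-1)^9 = 55 · (-1) = -55.

-55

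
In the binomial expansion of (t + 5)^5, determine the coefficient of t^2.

The general term is C(5,j)·(t)^j·(5)^(5-j); the t^2 term has j = 2.
C(5,2) = 10.
Coefficient = C(5,2) · 5^3 = 10 · 125 = 1250.

1250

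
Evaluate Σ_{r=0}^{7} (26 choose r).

1 + 26 + 325 + 2600 + 14950 + 65780 + 230230 + 657800 = 971712.

971712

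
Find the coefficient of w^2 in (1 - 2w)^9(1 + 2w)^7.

Coefficient of w^2 = Σ_{j} C(9,j)·(-2)^j·C(7,2-j)·2^(2-j) for j from 0 to 2.
= 84 + (-252) + 144 = -24.

-24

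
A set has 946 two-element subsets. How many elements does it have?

44

n(n−1)/2 = 946 ⇒ n(n−1) = 1892. Since 44·43 = 1892, n = 44.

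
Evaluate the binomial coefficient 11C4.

330

C(11,4) = (11·10·9·8) / 4! = 7920 / 24 = 330.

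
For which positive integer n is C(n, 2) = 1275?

51

n(n−1)/2 = 1275 ⇒ n(n−1) = 2550. Since 51·50 = 2550, n = 51.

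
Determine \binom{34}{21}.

C(34,21) = C(34,13) by symmetry.
C(34,13) = (34·33·32·31·30·29·28·27·26·25·24·23·22) / 13! = 5778574175582208000 / 6227020800 = 927983760.

927983760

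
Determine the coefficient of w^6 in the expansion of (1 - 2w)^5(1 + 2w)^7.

Coefficient of w^6 = Σ_{j} C(5,j)·(-2)^j·C(7,6-j)·2^(6-j) for j from 0 to 5.
= 448 + (-6720) + 22400 + (-22400) + 6720 + (-448) = 0.

0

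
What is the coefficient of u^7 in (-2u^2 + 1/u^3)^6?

General term: C(6,j)·(-2u^2)^j·(1/u^3)^(6-j), with u-exponent 2j − 3(6−j) = 5j − 18.
Set 5j − 18 = 7: j = 5.
C(6,5) = 6; (-2)^5 = -32; 1^1 = 1.
Coefficient = 6 · (-32) · 1 = -192.

-192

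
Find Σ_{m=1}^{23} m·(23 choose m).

96468992

Differentiating (1+x)^23 and setting x=1: Σ m·C(23,m) = 23·2^22 = 96468992.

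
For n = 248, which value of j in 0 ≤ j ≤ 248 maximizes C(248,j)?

C(248,j) is maximized at j = 248/2 = 124.

124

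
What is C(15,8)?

6435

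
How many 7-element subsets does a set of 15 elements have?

C(15,7) = (15·14·13·12·11·10·9) / 7! = 32432400 / 5040 = 6435.

6435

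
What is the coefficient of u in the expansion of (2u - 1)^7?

14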